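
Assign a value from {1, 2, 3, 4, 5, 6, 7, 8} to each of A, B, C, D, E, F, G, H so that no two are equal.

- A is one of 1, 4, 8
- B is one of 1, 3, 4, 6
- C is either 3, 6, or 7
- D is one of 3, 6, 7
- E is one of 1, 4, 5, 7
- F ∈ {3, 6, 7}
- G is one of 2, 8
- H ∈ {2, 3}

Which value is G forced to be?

The 8 variables draw from only 8 values {1, 2, 3, 4, 5, 6, 7, 8}, so each is used; only E can be 5, hence E = 5.
The 3 variables C, D, F are confined to {3, 6, 7}, which locks those values in; drop them from B, H.
That leaves H = 2. So G can't be 2.
So G = 8.

8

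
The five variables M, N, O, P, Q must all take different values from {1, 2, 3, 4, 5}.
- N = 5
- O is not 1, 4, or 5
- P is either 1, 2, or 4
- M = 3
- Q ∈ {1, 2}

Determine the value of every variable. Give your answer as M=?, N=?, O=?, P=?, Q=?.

M=3, N=5, O=2, P=4, Q=1

M has just one choice, so M = 3. So O can't be 3.
N has just one choice, so N = 5.
O's domain is down to {2}, so O = 2. Remove 2 from P, Q.
Q's domain is down to {1}, so Q = 1. Remove 1 from P.
P has just one choice, so P = 4.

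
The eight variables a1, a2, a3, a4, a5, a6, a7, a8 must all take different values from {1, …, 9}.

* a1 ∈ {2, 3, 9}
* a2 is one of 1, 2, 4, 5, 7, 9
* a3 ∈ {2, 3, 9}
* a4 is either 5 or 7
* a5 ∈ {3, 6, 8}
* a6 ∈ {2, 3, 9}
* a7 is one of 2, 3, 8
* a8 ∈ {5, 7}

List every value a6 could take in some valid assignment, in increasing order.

2, 3, 9

a4 and a8 share exactly the 2 values {5, 7}; by pigeonhole those values go to them, so strike 5, 7 from a2.
a1, a3, a6 between them cover only {2, 3, 9} — a naked triple. Remove those values from a2, a5, a7.
a7's domain is down to {8}, so a7 = 8. Eliminate 8 elsewhere: a5.
a5's domain is down to {6}, so a5 = 6.
No further eliminations apply; a6 can still be any of 2, 3, 9.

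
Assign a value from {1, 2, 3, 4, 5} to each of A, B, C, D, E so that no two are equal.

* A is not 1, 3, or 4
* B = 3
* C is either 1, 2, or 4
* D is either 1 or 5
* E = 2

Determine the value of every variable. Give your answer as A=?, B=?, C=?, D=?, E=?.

B's domain is down to {3}, so B = 3.
E has just one choice, so E = 2. Strike 2 from A, C.
That leaves A = 5. Remove 5 from D.
D must be 1 (only option left). So C can't be 1.
C must be 4 (only option left).

A=5, B=3, C=4, D=1, E=2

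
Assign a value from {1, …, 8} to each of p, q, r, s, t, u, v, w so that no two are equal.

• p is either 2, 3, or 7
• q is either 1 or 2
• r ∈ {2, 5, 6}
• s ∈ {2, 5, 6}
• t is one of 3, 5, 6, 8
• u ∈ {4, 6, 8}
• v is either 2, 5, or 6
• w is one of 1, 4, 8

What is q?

The 8 variables together cover exactly {1, 2, 3, 4, 5, 6, 7, 8} — 8 values for 8 variables — and 7 appears only in p's list, so p = 7.
The 7 still-open variables together cover exactly {1, 2, 3, 4, 5, 6, 8} — 7 values for 7 variables — and 3 appears only in t's list, so t = 3.
r, s, v between them cover only {2, 5, 6} — a naked triple. Remove those values from q, u.
So q = 1.

1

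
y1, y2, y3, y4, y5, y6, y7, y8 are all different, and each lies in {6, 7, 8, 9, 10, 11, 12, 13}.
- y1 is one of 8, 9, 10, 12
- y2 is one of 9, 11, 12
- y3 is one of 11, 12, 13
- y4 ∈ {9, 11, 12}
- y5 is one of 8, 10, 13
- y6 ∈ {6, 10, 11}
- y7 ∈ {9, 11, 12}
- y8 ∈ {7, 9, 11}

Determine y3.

13

The 8 variables draw from only 8 values {6, 7, 8, 9, 10, 11, 12, 13}, so each is used; only y6 can be 6, hence y6 = 6.
The 7 still-open variables draw from only 7 values {7, 8, 9, 10, 11, 12, 13}, so each is used; only y8 can be 7, hence y8 = 7.
y2, y4, y7 between them cover only {9, 11, 12} — a naked triple. Remove those values from y1, y3.
So y3 = 13.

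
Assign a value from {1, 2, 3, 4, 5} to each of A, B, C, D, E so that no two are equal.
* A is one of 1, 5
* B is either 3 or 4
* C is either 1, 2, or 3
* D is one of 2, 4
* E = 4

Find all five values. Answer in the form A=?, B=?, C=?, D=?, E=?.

A=5, B=3, C=1, D=2, E=4

E must be 4 (only option left). Strike 4 from B, D.
B must be 3 (only option left). So C can't be 3.
D's domain is down to {2}, so D = 2. Eliminate 2 elsewhere: C.
C's domain is down to {1}, so C = 1. Eliminate 1 elsewhere: A.
A's domain is down to {5}, so A = 5.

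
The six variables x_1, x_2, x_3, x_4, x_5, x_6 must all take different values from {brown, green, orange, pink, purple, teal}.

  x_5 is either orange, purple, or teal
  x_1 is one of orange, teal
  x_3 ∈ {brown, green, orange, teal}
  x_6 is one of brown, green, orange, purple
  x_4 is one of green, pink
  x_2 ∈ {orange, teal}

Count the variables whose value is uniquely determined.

2

Among the 6 variables, pink fits only x_4 (and all 6 values in {brown, green, orange, pink, purple, teal} must be used), so x_4 = pink.
x_1 and x_2 between them cover only {orange, teal} — a naked pair. Remove those values from x_3, x_5, x_6.
That leaves x_5 = purple. Remove purple from x_6.
Determined: x_4=pink, x_5=purple. The other variables each still have more than one consistent value. That makes 2.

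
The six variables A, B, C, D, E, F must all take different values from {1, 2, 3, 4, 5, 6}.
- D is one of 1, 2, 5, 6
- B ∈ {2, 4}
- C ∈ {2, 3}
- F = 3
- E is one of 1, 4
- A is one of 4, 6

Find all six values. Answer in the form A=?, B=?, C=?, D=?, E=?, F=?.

A=6, B=4, C=2, D=5, E=1, F=3

F's domain is down to {3}, so F = 3. Remove 3 from C.
That leaves C = 2. Strike 2 from B, D.
That leaves B = 4. So A, E can't be 4.
E's domain is down to {1}, so E = 1. Strike 1 from D.
A's domain is down to {6}, so A = 6. So D can't be 6.
D must be 5 (only option left).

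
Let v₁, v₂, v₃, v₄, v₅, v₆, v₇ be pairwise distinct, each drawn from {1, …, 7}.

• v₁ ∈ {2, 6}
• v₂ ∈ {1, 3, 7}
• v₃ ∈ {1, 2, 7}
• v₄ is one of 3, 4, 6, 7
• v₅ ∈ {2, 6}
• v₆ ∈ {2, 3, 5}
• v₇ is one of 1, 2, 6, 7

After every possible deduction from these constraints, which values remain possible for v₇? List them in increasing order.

1, 7

Among the 7 variables, 4 fits only v₄ (and all 7 values in {1, 2, 3, 4, 5, 6, 7} must be used), so v₄ = 4.
Among the 6 still-open variables, 5 fits only v₆ (and all 6 values in {1, 2, 3, 5, 6, 7} must be used), so v₆ = 5.
Among the 5 still-open variables, 3 fits only v₂ (and all 5 values in {1, 2, 3, 6, 7} must be used), so v₂ = 3.
v₁ and v₅ share exactly the 2 values {2, 6}; by pigeonhole those values go to them, so strike 2, 6 from v₃, v₇.
No further eliminations apply; v₇ can still be any of 1, 7.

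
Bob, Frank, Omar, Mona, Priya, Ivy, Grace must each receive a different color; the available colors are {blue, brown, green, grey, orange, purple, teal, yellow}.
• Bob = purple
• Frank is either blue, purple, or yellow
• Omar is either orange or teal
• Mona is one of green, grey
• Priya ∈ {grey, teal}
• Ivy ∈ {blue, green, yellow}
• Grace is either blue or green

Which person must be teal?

Priya

Bob has just one choice, so Bob = purple. Eliminate purple elsewhere: Frank.
Among the 6 still-open variables, orange fits only Omar (and all 6 values in {blue, green, grey, orange, teal, yellow} must be used), so Omar = orange.
Among the 5 still-open variables, teal fits only Priya (and all 5 values in {blue, green, grey, teal, yellow} must be used), so Priya = teal.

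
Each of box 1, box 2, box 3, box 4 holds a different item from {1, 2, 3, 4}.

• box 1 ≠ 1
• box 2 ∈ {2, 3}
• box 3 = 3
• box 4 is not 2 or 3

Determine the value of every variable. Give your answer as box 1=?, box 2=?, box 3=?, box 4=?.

box 1=4, box 2=2, box 3=3, box 4=1

box 3 has just one choice, so box 3 = 3. Strike 3 from box 1, box 2.
box 2 has just one choice, so box 2 = 2. So box 1 can't be 2.
That leaves box 1 = 4. So box 4 can't be 4.
That leaves box 4 = 1.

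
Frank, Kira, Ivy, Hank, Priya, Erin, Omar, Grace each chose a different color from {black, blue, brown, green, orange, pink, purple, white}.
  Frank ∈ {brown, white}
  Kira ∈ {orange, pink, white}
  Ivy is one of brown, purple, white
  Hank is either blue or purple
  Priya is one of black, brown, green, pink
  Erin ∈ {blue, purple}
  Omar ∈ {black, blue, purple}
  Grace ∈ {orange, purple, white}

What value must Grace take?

orange

Among the 8 variables, green fits only Priya (and all 8 values in {black, blue, brown, green, orange, pink, purple, white} must be used), so Priya = green.
Among the 7 still-open variables, black fits only Omar (and all 7 values in {black, blue, brown, orange, pink, purple, white} must be used), so Omar = black.
The 6 still-open variables together cover exactly {blue, brown, orange, pink, purple, white} — 6 values for 6 variables — and pink appears only in Kira's list, so Kira = pink.
Among the 5 still-open variables, orange fits only Grace (and all 5 values in {blue, brown, orange, purple, white} must be used), so Grace = orange.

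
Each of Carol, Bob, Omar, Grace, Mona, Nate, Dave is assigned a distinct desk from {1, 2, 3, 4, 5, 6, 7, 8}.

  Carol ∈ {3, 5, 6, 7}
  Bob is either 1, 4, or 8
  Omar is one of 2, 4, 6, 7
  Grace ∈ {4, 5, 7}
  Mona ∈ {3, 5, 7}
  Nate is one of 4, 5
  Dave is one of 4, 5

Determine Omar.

2

Nate and Dave between them cover only {4, 5} — a naked pair. Remove those values from Carol, Bob, Omar, Grace, Mona.
Grace must be 7 (only option left). Remove 7 from Carol, Omar, Mona.
Mona has just one choice, so Mona = 3. Eliminate 3 elsewhere: Carol.
Carol must be 6 (only option left). Remove 6 from Omar.
So Omar = 2.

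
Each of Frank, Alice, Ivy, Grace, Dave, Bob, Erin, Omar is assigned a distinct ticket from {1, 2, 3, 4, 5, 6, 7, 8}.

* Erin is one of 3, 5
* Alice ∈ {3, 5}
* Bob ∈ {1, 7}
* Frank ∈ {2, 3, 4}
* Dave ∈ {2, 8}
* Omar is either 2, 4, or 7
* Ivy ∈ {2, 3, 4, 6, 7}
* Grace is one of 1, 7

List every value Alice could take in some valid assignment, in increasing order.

3, 5

Among the 8 variables, 6 fits only Ivy (and all 8 values in {1, 2, 3, 4, 5, 6, 7, 8} must be used), so Ivy = 6.
The 7 still-open variables together cover exactly {1, 2, 3, 4, 5, 7, 8} — 7 values for 7 variables — and 8 appears only in Dave's list, so Dave = 8.
Alice and Erin between them cover only {3, 5} — a naked pair. Remove those values from Frank.
The 2 variables Grace and Bob are confined to {1, 7}, which locks those values in; drop them from Omar.
No further eliminations apply; Alice can still be any of 3, 5.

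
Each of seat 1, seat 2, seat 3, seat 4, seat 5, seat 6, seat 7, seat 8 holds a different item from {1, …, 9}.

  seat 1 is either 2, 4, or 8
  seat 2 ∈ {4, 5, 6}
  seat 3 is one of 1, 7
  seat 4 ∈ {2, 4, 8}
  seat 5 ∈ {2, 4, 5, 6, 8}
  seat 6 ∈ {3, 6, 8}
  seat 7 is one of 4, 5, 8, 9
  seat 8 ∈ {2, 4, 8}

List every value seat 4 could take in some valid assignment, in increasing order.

2, 4, 8

seat 1, seat 4, seat 8 between them cover only {2, 4, 8} — a naked triple. Remove those values from seat 2, seat 5, seat 6, seat 7.
The 2 variables seat 2 and seat 5 are confined to {5, 6}, which locks those values in; drop them from seat 6, seat 7.
That leaves seat 6 = 3.
seat 7's domain is down to {9}, so seat 7 = 9.
No further eliminations apply; seat 4 can still be any of 2, 4, 8.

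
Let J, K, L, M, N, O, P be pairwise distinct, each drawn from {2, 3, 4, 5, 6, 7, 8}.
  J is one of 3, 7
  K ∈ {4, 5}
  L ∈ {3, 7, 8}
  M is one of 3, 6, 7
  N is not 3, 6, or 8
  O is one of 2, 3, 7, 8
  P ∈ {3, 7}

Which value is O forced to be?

2

Among the 7 variables, 6 fits only M (and all 7 values in {2, 3, 4, 5, 6, 7, 8} must be used), so M = 6.
The 2 variables J and P are confined to {3, 7}, which locks those values in; drop them from L, N, O.
L has just one choice, so L = 8. Strike 8 from O.
So O = 2.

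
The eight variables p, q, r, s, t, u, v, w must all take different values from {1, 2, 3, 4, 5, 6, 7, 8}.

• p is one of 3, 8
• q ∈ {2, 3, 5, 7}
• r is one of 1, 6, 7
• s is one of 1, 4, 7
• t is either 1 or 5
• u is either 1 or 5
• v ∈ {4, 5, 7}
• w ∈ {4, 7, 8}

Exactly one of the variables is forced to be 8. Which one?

The 8 variables together cover exactly {1, 2, 3, 4, 5, 6, 7, 8} — 8 values for 8 variables — and 2 appears only in q's list, so q = 2.
The 7 still-open variables draw from only 7 values {1, 3, 4, 5, 6, 7, 8}, so each is used; only p can be 3, hence p = 3.
The 6 still-open variables draw from only 6 values {1, 4, 5, 6, 7, 8}, so each is used; only r can be 6, hence r = 6.
Among the 5 still-open variables, 8 fits only w (and all 5 values in {1, 4, 5, 7, 8} must be used), so w = 8.

w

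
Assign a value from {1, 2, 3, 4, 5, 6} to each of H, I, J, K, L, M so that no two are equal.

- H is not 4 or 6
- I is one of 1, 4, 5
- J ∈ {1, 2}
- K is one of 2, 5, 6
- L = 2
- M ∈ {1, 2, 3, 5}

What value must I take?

L has just one choice, so L = 2. Eliminate 2 elsewhere: H, J, K, M.
J has just one choice, so J = 1. So H, I, M can't be 1.
Among the 4 still-open variables, 4 fits only I (and all 4 values in {3, 4, 5, 6} must be used), so I = 4.

4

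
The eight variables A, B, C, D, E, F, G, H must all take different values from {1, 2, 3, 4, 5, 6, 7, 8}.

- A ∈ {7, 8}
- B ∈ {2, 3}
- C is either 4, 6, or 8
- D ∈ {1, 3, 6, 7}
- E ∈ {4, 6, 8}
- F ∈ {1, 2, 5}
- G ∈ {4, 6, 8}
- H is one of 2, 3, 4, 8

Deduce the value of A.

7

The 8 variables draw from only 8 values {1, 2, 3, 4, 5, 6, 7, 8}, so each is used; only F can be 5, hence F = 5.
Among the 7 still-open variables, 1 fits only D (and all 7 values in {1, 2, 3, 4, 6, 7, 8} must be used), so D = 1.
The 6 still-open variables draw from only 6 values {2, 3, 4, 6, 7, 8}, so each is used; only A can be 7, hence A = 7.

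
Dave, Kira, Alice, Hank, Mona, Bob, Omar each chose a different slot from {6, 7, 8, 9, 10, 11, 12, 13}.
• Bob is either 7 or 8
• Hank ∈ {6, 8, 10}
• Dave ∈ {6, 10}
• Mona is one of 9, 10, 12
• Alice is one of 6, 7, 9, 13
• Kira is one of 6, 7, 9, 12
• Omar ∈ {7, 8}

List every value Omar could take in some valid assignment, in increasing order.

The 7 variables together cover exactly {6, 7, 8, 9, 10, 12, 13} — 7 values for 7 variables — and 13 appears only in Alice's list, so Alice = 13.
Bob and Omar between them cover only {7, 8} — a naked pair. Remove those values from Kira, Hank.
The 2 variables Dave and Hank are confined to {6, 10}, which locks those values in; drop them from Kira, Mona.
No further eliminations apply; Omar can still be any of 7, 8.

7, 8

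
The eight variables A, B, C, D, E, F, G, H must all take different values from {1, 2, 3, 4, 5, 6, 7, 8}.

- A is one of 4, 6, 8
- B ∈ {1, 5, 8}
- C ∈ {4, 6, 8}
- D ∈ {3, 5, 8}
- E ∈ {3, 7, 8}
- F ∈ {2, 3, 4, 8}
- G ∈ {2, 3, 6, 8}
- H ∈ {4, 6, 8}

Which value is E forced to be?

7

The 8 variables together cover exactly {1, 2, 3, 4, 5, 6, 7, 8} — 8 values for 8 variables — and 1 appears only in B's list, so B = 1.
The 7 still-open variables draw from only 7 values {2, 3, 4, 5, 6, 7, 8}, so each is used; only D can be 5, hence D = 5.
The 6 still-open variables together cover exactly {2, 3, 4, 6, 7, 8} — 6 values for 6 variables — and 7 appears only in E's list, so E = 7.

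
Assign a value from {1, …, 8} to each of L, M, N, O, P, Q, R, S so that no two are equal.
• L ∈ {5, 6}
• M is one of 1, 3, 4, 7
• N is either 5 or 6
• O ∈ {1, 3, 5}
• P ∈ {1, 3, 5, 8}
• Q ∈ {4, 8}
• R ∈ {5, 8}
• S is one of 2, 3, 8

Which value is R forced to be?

Among the 8 variables, 2 fits only S (and all 8 values in {1, 2, 3, 4, 5, 6, 7, 8} must be used), so S = 2.
Among the 7 still-open variables, 7 fits only M (and all 7 values in {1, 3, 4, 5, 6, 7, 8} must be used), so M = 7.
The 6 still-open variables draw from only 6 values {1, 3, 4, 5, 6, 8}, so each is used; only Q can be 4, hence Q = 4.
L and N between them cover only {5, 6} — a naked pair. Remove those values from O, P, R.
So R = 8.

8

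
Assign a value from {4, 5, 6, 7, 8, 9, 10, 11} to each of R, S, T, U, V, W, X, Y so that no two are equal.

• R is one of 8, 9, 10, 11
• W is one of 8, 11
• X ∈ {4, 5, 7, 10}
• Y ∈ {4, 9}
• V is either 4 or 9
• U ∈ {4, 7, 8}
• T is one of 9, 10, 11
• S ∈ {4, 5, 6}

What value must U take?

The 8 variables draw from only 8 values {4, 5, 6, 7, 8, 9, 10, 11}, so each is used; only S can be 6, hence S = 6.
The 7 still-open variables draw from only 7 values {4, 5, 7, 8, 9, 10, 11}, so each is used; only X can be 5, hence X = 5.
Among the 6 still-open variables, 7 fits only U (and all 6 values in {4, 7, 8, 9, 10, 11} must be used), so U = 7.

7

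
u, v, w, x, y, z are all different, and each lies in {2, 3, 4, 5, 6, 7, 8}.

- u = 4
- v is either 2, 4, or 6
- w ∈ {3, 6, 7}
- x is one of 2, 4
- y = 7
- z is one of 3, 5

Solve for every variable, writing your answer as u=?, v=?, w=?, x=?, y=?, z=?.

u has just one choice, so u = 4. Eliminate 4 elsewhere: v, x.
That leaves x = 2. Remove 2 from v.
y's domain is down to {7}, so y = 7. Remove 7 from w.
That leaves v = 6. So w can't be 6.
w must be 3 (only option left). Strike 3 from z.
z has just one choice, so z = 5.

u=4, v=6, w=3, x=2, y=7, z=5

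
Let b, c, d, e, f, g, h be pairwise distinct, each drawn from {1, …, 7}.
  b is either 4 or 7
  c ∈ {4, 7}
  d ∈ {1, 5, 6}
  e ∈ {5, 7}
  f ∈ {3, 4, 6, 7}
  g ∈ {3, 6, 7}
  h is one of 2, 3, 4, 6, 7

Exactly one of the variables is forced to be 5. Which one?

e

The 7 variables draw from only 7 values {1, 2, 3, 4, 5, 6, 7}, so each is used; only d can be 1, hence d = 1.
Among the 6 still-open variables, 2 fits only h (and all 6 values in {2, 3, 4, 5, 6, 7} must be used), so h = 2.
The 5 still-open variables together cover exactly {3, 4, 5, 6, 7} — 5 values for 5 variables — and 5 appears only in e's list, so e = 5.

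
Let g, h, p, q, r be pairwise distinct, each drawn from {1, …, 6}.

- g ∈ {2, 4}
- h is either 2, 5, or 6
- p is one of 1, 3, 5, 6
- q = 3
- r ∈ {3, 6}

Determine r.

q has just one choice, so q = 3. Strike 3 from p, r.
So r = 6.

6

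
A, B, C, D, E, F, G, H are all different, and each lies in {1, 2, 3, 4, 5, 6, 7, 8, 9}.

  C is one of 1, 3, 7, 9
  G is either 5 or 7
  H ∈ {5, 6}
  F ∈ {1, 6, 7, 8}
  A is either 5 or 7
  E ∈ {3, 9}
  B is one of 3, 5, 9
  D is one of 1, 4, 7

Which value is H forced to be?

The 8 variables together cover exactly {1, 3, 4, 5, 6, 7, 8, 9} — 8 values for 8 variables — and 4 appears only in D's list, so D = 4.
Among the 7 still-open variables, 8 fits only F (and all 7 values in {1, 3, 5, 6, 7, 8, 9} must be used), so F = 8.
Among the 6 still-open variables, 1 fits only C (and all 6 values in {1, 3, 5, 6, 7, 9} must be used), so C = 1.
Among the 5 still-open variables, 6 fits only H (and all 5 values in {3, 5, 6, 7, 9} must be used), so H = 6.

6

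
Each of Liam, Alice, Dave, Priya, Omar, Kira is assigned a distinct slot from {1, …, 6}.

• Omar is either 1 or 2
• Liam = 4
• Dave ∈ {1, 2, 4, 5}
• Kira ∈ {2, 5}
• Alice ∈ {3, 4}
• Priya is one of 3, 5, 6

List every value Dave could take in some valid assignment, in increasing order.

Liam has just one choice, so Liam = 4. So Alice, Dave can't be 4.
Alice must be 3 (only option left). Eliminate 3 elsewhere: Priya.
Among the 4 still-open variables, 6 fits only Priya (and all 4 values in {1, 2, 5, 6} must be used), so Priya = 6.
No further eliminations apply; Dave can still be any of 1, 2, 5.

1, 2, 5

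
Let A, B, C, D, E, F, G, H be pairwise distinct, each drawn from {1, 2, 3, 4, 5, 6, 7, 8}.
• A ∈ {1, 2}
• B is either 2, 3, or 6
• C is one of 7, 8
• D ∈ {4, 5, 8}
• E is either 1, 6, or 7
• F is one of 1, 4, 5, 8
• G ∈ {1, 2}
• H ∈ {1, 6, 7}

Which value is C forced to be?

The 8 variables together cover exactly {1, 2, 3, 4, 5, 6, 7, 8} — 8 values for 8 variables — and 3 appears only in B's list, so B = 3.
The 2 variables A and G are confined to {1, 2}, which locks those values in; drop them from E, F, H.
The 2 variables E and H are confined to {6, 7}, which locks those values in; drop them from C.
So C = 8.

8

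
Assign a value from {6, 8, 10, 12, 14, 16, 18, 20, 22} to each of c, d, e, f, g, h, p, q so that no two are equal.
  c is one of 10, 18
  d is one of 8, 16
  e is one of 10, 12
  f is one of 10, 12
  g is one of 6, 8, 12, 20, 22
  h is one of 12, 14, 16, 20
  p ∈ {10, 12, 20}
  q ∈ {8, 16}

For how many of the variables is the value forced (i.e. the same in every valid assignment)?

d and q between them cover only {8, 16} — a naked pair. Remove those values from g, h.
The 2 variables e and f are confined to {10, 12}, which locks those values in; drop them from c, g, h, p.
c's domain is down to {18}, so c = 18.
p must be 20 (only option left). Strike 20 from g, h.
h has just one choice, so h = 14.
Determined: c=18, h=14, p=20. The other variables each still have more than one consistent value. That makes 3.

3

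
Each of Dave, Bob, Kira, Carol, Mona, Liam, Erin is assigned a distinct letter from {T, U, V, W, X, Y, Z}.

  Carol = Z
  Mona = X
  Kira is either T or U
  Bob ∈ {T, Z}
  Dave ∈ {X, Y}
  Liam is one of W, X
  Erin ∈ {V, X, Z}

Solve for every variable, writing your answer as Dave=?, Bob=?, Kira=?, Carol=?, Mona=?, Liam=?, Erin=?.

Carol's domain is down to {Z}, so Carol = Z. Remove Z from Bob, Erin.
Mona has just one choice, so Mona = X. Remove X from Dave, Liam, Erin.
Liam must be W (only option left).
Erin must be V (only option left).
That leaves Dave = Y.
Bob has just one choice, so Bob = T. Eliminate T elsewhere: Kira.
Kira's domain is down to {U}, so Kira = U.

Dave=Y, Bob=T, Kira=U, Carol=Z, Mona=X, Liam=W, Erin=V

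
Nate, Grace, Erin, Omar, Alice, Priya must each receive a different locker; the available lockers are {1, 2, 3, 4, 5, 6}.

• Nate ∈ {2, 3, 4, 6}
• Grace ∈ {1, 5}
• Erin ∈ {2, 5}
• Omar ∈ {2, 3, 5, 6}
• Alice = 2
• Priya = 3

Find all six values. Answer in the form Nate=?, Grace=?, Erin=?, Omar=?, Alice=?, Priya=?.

Nate=4, Grace=1, Erin=5, Omar=6, Alice=2, Priya=3

Alice must be 2 (only option left). So Nate, Erin, Omar can't be 2.
That leaves Priya = 3. So Nate, Omar can't be 3.
That leaves Erin = 5. Remove 5 from Grace, Omar.
That leaves Omar = 6. Remove 6 from Nate.
Nate's domain is down to {4}, so Nate = 4.
Grace has just one choice, so Grace = 1.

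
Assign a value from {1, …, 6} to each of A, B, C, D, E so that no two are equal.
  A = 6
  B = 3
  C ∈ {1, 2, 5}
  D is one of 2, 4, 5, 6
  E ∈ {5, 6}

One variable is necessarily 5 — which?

A must be 6 (only option left). Eliminate 6 elsewhere: D, E.
So 5 goes to E.

E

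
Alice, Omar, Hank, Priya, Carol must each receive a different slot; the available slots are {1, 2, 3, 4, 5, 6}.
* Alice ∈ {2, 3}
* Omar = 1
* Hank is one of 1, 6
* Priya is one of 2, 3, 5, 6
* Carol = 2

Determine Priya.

Omar has just one choice, so Omar = 1. Eliminate 1 elsewhere: Hank.
Hank has just one choice, so Hank = 6. Remove 6 from Priya.
Carol must be 2 (only option left). Strike 2 from Alice, Priya.
Alice must be 3 (only option left). Eliminate 3 elsewhere: Priya.
So Priya = 5.

5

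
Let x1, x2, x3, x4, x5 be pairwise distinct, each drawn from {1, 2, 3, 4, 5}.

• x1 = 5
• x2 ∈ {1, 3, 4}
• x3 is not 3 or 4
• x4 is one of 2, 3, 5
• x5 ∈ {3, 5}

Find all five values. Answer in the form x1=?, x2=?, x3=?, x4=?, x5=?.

x1=5, x2=4, x3=1, x4=2, x5=3

x1's domain is down to {5}, so x1 = 5. Eliminate 5 elsewhere: x3, x4, x5.
x5 must be 3 (only option left). So x2, x4 can't be 3.
That leaves x4 = 2. Strike 2 from x3.
x3's domain is down to {1}, so x3 = 1. So x2 can't be 1.
That leaves x2 = 4.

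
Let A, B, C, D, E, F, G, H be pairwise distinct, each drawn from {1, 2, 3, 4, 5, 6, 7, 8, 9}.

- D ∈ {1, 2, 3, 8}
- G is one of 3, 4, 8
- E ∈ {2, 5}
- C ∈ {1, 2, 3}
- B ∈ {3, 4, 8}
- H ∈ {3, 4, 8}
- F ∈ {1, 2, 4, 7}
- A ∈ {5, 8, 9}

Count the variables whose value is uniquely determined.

3

Among the 8 variables, 7 fits only F (and all 8 values in {1, 2, 3, 4, 5, 7, 8, 9} must be used), so F = 7.
The 7 still-open variables draw from only 7 values {1, 2, 3, 4, 5, 8, 9}, so each is used; only A can be 9, hence A = 9.
The 6 still-open variables together cover exactly {1, 2, 3, 4, 5, 8} — 6 values for 6 variables — and 5 appears only in E's list, so E = 5.
B, G, H share exactly the 3 values {3, 4, 8}; by pigeonhole those values go to them, so strike 3, 4, 8 from C, D.
Determined: A=9, E=5, F=7. The other variables each still have more than one consistent value. That makes 3.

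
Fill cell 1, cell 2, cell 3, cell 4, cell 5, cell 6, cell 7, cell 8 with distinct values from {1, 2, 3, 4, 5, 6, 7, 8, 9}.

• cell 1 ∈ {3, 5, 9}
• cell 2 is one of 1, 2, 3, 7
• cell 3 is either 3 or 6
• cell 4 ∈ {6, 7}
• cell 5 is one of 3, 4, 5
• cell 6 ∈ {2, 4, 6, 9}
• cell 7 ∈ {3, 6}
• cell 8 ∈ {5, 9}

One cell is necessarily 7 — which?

The 8 variables draw from only 8 values {1, 2, 3, 4, 5, 6, 7, 9}, so each is used; only cell 2 can be 1, hence cell 2 = 1.
The 7 still-open variables together cover exactly {2, 3, 4, 5, 6, 7, 9} — 7 values for 7 variables — and 2 appears only in cell 6's list, so cell 6 = 2.
Among the 6 still-open variables, 4 fits only cell 5 (and all 6 values in {3, 4, 5, 6, 7, 9} must be used), so cell 5 = 4.
The 5 still-open variables together cover exactly {3, 5, 6, 7, 9} — 5 values for 5 variables — and 7 appears only in cell 4's list, so cell 4 = 7.

cell 4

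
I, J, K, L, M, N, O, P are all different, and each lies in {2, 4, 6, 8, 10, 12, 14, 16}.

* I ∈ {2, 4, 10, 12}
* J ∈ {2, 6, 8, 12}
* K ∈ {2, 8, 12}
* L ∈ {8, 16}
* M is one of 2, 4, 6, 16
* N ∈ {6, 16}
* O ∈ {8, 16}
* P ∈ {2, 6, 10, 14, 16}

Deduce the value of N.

6

Among the 8 variables, 14 fits only P (and all 8 values in {2, 4, 6, 8, 10, 12, 14, 16} must be used), so P = 14.
The 7 still-open variables draw from only 7 values {2, 4, 6, 8, 10, 12, 16}, so each is used; only I can be 10, hence I = 10.
The 6 still-open variables together cover exactly {2, 4, 6, 8, 12, 16} — 6 values for 6 variables — and 4 appears only in M's list, so M = 4.
The 2 variables L and O are confined to {8, 16}, which locks those values in; drop them from J, K, N.
So N = 6.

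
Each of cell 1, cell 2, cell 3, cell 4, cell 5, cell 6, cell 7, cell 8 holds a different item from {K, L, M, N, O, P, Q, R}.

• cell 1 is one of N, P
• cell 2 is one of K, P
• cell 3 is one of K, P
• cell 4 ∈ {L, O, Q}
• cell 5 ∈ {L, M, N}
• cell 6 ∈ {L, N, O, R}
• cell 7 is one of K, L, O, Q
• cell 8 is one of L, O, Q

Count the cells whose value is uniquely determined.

The 8 variables together cover exactly {K, L, M, N, O, P, Q, R} — 8 values for 8 variables — and M appears only in cell 5's list, so cell 5 = M.
The 7 still-open variables draw from only 7 values {K, L, N, O, P, Q, R}, so each is used; only cell 6 can be R, hence cell 6 = R.
The 6 still-open variables draw from only 6 values {K, L, N, O, P, Q}, so each is used; only cell 1 can be N, hence cell 1 = N.
cell 2 and cell 3 share exactly the 2 values {K, P}; by pigeonhole those values go to them, so strike K, P from cell 7.
Determined: cell 1=N, cell 5=M, cell 6=R. The other cells each still have more than one consistent value. That makes 3.

3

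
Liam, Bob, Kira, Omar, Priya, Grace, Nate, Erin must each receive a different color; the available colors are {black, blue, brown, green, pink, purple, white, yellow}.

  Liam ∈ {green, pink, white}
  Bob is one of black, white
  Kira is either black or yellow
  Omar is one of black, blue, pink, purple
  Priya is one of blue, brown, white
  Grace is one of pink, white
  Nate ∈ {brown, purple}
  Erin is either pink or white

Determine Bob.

black

The 8 variables together cover exactly {black, blue, brown, green, pink, purple, white, yellow} — 8 values for 8 variables — and green appears only in Liam's list, so Liam = green.
Among the 7 still-open variables, yellow fits only Kira (and all 7 values in {black, blue, brown, pink, purple, white, yellow} must be used), so Kira = yellow.
Grace and Erin between them cover only {pink, white} — a naked pair. Remove those values from Bob, Omar, Priya.
So Bob = black.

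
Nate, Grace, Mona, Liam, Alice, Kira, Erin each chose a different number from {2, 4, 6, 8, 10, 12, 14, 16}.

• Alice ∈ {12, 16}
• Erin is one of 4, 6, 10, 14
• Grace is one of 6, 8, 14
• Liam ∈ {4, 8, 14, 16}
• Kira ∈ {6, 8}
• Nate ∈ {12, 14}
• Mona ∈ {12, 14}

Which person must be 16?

Among the 7 variables, 10 fits only Erin (and all 7 values in {4, 6, 8, 10, 12, 14, 16} must be used), so Erin = 10.
Among the 6 still-open variables, 4 fits only Liam (and all 6 values in {4, 6, 8, 12, 14, 16} must be used), so Liam = 4.
The 5 still-open variables draw from only 5 values {6, 8, 12, 14, 16}, so each is used; only Alice can be 16, hence Alice = 16.

Alice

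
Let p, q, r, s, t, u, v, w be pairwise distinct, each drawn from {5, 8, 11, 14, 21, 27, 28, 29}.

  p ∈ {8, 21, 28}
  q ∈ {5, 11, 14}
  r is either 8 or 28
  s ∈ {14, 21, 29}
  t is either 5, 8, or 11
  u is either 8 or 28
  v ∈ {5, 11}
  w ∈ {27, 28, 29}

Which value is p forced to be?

21

The 8 variables together cover exactly {5, 8, 11, 14, 21, 27, 28, 29} — 8 values for 8 variables — and 27 appears only in w's list, so w = 27.
The 7 still-open variables draw from only 7 values {5, 8, 11, 14, 21, 28, 29}, so each is used; only s can be 29, hence s = 29.
The 6 still-open variables together cover exactly {5, 8, 11, 14, 21, 28} — 6 values for 6 variables — and 14 appears only in q's list, so q = 14.
Among the 5 still-open variables, 21 fits only p (and all 5 values in {5, 8, 11, 21, 28} must be used), so p = 21.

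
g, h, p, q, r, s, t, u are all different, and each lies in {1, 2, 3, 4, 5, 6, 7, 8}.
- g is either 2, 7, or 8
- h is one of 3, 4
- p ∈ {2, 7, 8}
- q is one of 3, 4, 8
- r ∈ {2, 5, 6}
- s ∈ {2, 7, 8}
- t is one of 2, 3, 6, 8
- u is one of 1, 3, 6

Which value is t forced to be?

6

The 8 variables together cover exactly {1, 2, 3, 4, 5, 6, 7, 8} — 8 values for 8 variables — and 1 appears only in u's list, so u = 1.
Among the 7 still-open variables, 5 fits only r (and all 7 values in {2, 3, 4, 5, 6, 7, 8} must be used), so r = 5.
Among the 6 still-open variables, 6 fits only t (and all 6 values in {2, 3, 4, 6, 7, 8} must be used), so t = 6.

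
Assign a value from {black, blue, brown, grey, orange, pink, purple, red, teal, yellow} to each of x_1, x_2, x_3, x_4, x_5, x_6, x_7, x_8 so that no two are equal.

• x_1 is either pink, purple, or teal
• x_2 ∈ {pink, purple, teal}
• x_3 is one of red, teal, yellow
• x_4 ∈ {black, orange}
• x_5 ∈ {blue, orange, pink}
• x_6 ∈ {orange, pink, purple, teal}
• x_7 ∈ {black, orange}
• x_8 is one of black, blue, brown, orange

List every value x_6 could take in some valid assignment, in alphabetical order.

x_4 and x_7 between them cover only {black, orange} — a naked pair. Remove those values from x_5, x_6, x_8.
x_1, x_2, x_6 between them cover only {pink, purple, teal} — a naked triple. Remove those values from x_3, x_5.
x_5 has just one choice, so x_5 = blue. Remove blue from x_8.
x_8 must be brown (only option left).
No further eliminations apply; x_6 can still be any of pink, purple, teal.

pink, purple, teal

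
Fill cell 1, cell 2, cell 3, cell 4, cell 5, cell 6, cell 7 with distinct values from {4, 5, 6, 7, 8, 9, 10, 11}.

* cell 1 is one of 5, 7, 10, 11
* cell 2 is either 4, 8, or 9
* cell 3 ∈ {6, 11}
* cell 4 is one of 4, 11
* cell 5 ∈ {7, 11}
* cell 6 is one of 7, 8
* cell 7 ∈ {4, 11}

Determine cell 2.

cell 4 and cell 7 between them cover only {4, 11} — a naked pair. Remove those values from cell 1, cell 2, cell 3, cell 5.
That leaves cell 3 = 6.
That leaves cell 5 = 7. Strike 7 from cell 1, cell 6.
cell 6 must be 8 (only option left). Strike 8 from cell 2.
So cell 2 = 9.

9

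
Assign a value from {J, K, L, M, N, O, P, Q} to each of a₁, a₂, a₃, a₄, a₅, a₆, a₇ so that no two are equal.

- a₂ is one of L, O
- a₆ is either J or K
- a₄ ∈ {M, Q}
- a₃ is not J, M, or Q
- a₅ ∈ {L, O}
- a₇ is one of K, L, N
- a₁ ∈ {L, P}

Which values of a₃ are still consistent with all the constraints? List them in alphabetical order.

K, N

a₂ and a₅ share exactly the 2 values {L, O}; by pigeonhole those values go to them, so strike L, O from a₁, a₃, a₇.
a₁'s domain is down to {P}, so a₁ = P. So a₃ can't be P.
a₃ and a₇ between them cover only {K, N} — a naked pair. Remove those values from a₆.
That leaves a₆ = J.
No further eliminations apply; a₃ can still be any of K, N.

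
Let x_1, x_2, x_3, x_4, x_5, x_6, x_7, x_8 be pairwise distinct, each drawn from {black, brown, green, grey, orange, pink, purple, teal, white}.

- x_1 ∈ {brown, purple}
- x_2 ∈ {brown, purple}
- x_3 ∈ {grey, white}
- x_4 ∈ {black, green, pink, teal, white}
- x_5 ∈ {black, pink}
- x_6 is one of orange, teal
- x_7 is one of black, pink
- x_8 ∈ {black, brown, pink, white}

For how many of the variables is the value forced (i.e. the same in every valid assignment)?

x_1 and x_2 between them cover only {brown, purple} — a naked pair. Remove those values from x_8.
The 2 variables x_5 and x_7 are confined to {black, pink}, which locks those values in; drop them from x_4, x_8.
x_8's domain is down to {white}, so x_8 = white. Remove white from x_3, x_4.
x_3's domain is down to {grey}, so x_3 = grey.
Determined: x_3=grey, x_8=white. The other variables each still have more than one consistent value. That makes 2.

2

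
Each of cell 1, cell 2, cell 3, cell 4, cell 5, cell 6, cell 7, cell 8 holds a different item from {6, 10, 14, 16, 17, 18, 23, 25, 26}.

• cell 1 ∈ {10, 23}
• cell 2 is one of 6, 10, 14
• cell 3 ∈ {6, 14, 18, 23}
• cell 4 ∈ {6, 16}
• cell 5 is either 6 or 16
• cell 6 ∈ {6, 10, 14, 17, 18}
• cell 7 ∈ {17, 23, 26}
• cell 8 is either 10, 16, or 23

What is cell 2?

The 8 variables together cover exactly {6, 10, 14, 16, 17, 18, 23, 26} — 8 values for 8 variables — and 26 appears only in cell 7's list, so cell 7 = 26.
The 7 still-open variables together cover exactly {6, 10, 14, 16, 17, 18, 23} — 7 values for 7 variables — and 17 appears only in cell 6's list, so cell 6 = 17.
Among the 6 still-open variables, 18 fits only cell 3 (and all 6 values in {6, 10, 14, 16, 18, 23} must be used), so cell 3 = 18.
The 5 still-open variables draw from only 5 values {6, 10, 14, 16, 23}, so each is used; only cell 2 can be 14, hence cell 2 = 14.

14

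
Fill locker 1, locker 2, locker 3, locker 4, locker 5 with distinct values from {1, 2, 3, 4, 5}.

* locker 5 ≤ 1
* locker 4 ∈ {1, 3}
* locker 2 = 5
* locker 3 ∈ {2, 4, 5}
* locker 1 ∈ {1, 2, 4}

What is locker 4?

locker 2 must be 5 (only option left). Eliminate 5 elsewhere: locker 3.
locker 5 has just one choice, so locker 5 = 1. Eliminate 1 elsewhere: locker 1, locker 4.
So locker 4 = 3.

3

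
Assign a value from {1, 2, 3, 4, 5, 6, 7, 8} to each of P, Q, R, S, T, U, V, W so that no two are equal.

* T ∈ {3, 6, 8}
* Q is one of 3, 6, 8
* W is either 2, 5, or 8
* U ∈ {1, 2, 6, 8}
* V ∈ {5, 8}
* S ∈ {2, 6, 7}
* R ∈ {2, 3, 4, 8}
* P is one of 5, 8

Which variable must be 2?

W

The 8 variables draw from only 8 values {1, 2, 3, 4, 5, 6, 7, 8}, so each is used; only U can be 1, hence U = 1.
The 7 still-open variables draw from only 7 values {2, 3, 4, 5, 6, 7, 8}, so each is used; only R can be 4, hence R = 4.
The 6 still-open variables draw from only 6 values {2, 3, 5, 6, 7, 8}, so each is used; only S can be 7, hence S = 7.
Among the 5 still-open variables, 2 fits only W (and all 5 values in {2, 3, 5, 6, 8} must be used), so W = 2.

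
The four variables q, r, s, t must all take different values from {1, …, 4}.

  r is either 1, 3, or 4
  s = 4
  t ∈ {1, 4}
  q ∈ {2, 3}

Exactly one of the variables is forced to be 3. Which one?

r

s has just one choice, so s = 4. So r, t can't be 4.
t has just one choice, so t = 1. So r can't be 1.
So 3 goes to r.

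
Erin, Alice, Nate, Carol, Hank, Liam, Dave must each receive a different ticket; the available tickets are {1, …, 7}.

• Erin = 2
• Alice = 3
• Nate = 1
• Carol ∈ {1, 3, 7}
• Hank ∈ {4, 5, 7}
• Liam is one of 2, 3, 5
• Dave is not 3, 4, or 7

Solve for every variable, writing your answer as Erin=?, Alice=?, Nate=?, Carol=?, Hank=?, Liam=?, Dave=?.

Erin has just one choice, so Erin = 2. Remove 2 from Liam, Dave.
That leaves Alice = 3. Remove 3 from Carol, Liam.
Nate has just one choice, so Nate = 1. Remove 1 from Carol, Dave.
Carol's domain is down to {7}, so Carol = 7. So Hank can't be 7.
Liam has just one choice, so Liam = 5. Eliminate 5 elsewhere: Hank, Dave.
Dave must be 6 (only option left).
Hank must be 4 (only option left).

Erin=2, Alice=3, Nate=1, Carol=7, Hank=4, Liam=5, Dave=6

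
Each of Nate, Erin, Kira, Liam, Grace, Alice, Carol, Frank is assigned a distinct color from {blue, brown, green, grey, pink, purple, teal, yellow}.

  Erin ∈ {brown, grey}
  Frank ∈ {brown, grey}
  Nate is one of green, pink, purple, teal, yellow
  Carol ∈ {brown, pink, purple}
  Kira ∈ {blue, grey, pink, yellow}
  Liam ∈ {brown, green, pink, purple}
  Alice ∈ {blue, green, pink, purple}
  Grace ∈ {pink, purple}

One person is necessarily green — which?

The 8 variables draw from only 8 values {blue, brown, green, grey, pink, purple, teal, yellow}, so each is used; only Nate can be teal, hence Nate = teal.
The 7 still-open variables draw from only 7 values {blue, brown, green, grey, pink, purple, yellow}, so each is used; only Kira can be yellow, hence Kira = yellow.
The 6 still-open variables draw from only 6 values {blue, brown, green, grey, pink, purple}, so each is used; only Alice can be blue, hence Alice = blue.
The 5 still-open variables together cover exactly {brown, green, grey, pink, purple} — 5 values for 5 variables — and green appears only in Liam's list, so Liam = green.

Liam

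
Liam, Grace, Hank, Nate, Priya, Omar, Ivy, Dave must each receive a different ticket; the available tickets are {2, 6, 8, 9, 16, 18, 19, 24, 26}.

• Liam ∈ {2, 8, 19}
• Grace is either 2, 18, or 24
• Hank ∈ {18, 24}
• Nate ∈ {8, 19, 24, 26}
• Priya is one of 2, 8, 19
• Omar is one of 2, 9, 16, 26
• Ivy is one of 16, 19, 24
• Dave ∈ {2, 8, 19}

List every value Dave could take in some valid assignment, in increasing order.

Among the 8 variables, 9 fits only Omar (and all 8 values in {2, 8, 9, 16, 18, 19, 24, 26} must be used), so Omar = 9.
The 7 still-open variables draw from only 7 values {2, 8, 16, 18, 19, 24, 26}, so each is used; only Ivy can be 16, hence Ivy = 16.
The 6 still-open variables draw from only 6 values {2, 8, 18, 19, 24, 26}, so each is used; only Nate can be 26, hence Nate = 26.
The 3 variables Liam, Priya, Dave are confined to {2, 8, 19}, which locks those values in; drop them from Grace.
No further eliminations apply; Dave can still be any of 2, 8, 19.

2, 8, 19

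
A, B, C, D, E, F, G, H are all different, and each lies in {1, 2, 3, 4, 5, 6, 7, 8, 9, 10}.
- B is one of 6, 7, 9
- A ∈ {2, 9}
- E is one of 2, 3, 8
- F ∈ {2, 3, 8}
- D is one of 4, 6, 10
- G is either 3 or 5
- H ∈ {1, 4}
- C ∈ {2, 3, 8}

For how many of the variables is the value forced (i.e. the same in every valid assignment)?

2

C, E, F share exactly the 3 values {2, 3, 8}; by pigeonhole those values go to them, so strike 2, 3, 8 from A, G.
That leaves A = 9. Remove 9 from B.
G has just one choice, so G = 5.
Determined: A=9, G=5. The other variables each still have more than one consistent value. That makes 2.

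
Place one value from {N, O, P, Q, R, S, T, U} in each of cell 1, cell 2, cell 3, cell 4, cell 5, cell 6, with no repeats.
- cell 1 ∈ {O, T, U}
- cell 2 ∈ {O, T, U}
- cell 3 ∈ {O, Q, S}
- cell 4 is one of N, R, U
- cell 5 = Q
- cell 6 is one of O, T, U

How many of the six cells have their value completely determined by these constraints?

cell 5 must be Q (only option left). So cell 3 can't be Q.
The 3 variables cell 1, cell 2, cell 6 are confined to {O, T, U}, which locks those values in; drop them from cell 3, cell 4.
cell 3 has just one choice, so cell 3 = S.
Determined: cell 3=S, cell 5=Q. The other cells each still have more than one consistent value. That makes 2.

2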